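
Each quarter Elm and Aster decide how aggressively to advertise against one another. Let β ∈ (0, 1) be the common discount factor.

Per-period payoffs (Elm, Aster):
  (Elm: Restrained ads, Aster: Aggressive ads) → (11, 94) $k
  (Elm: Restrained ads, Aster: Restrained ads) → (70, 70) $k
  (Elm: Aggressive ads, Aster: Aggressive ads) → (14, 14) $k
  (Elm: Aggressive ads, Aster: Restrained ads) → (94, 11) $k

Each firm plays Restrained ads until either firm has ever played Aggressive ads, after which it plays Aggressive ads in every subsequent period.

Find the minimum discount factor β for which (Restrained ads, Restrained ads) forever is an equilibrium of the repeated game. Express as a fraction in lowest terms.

3/10

One-period gain from deviating is 94 − 70 = 24. The loss is 70 − 14 = 56 in every subsequent period, with present value 56·β/(1−β).
Deviation is unprofitable when 56·β/(1−β) ≥ 24, i.e. β/(1−β) ≥ 3/7.
Equivalently β ≥ 24/(24+56) = 3/10.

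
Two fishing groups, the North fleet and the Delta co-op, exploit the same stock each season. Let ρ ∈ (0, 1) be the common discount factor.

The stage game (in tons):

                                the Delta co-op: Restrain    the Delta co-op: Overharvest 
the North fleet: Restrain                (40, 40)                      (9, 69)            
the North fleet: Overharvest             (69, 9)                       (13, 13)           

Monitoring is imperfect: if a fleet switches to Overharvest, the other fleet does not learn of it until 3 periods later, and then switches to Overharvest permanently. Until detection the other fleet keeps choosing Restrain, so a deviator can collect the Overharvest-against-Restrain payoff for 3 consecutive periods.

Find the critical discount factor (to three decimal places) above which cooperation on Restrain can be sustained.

Deviating for the 3 undetected periods gains 69−40 = 29 per period over cooperation, then loses 40−13 = 27 per period forever once punishment starts.
Gain: 29(1 + ρ + … + ρ^2); loss: 27·ρ^3/(1−ρ).
No profitable deviation ⇔ 29(1−ρ^3) ≤ 27·ρ^3, i.e. ρ^3 ≥ 29/(29+27) = 29/56.
Hence ρ ≥ (29/56)^(1/3) ≈ 0.803.

0.803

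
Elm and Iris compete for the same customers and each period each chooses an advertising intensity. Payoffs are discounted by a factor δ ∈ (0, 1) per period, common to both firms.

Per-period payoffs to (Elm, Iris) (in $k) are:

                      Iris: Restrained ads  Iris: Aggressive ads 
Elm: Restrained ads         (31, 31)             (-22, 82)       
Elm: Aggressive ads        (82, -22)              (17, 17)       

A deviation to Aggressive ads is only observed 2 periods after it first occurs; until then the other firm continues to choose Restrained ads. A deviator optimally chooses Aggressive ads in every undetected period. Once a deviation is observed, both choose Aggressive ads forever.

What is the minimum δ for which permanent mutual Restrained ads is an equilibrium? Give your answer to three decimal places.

A deviator earns 82 for 2 periods, then 17 forever; cooperating earns 31 forever. Multiplying the IC by (1−δ):
31 ≥ 82(1−δ^2) + 17δ^2, so 65·δ^2 ≥ 51 and δ^2 ≥ 51/65.
δ ≥ (51/65)^(1/2) ≈ 0.886.

0.886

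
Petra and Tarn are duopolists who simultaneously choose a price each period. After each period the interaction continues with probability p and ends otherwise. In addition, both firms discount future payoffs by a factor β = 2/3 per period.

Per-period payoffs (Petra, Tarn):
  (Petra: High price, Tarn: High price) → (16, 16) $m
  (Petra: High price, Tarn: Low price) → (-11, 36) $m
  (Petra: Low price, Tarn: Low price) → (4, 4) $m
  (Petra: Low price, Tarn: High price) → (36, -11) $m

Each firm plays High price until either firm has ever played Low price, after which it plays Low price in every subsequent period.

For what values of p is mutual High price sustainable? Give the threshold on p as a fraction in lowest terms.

With continuation probability p and discount β, the effective per-period discount factor is βp.
Grim-trigger IC: βp ≥ (36−16)/(36−4) = 5/8.
So p ≥ (5/8)/(2/3) = 15/16.

15/16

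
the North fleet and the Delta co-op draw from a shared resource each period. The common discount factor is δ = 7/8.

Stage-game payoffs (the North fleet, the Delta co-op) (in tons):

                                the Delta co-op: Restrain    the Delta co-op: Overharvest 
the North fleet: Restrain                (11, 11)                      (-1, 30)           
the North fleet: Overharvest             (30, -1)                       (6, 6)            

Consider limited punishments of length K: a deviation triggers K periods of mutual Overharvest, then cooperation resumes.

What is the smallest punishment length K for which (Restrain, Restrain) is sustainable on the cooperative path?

IC: δ(1−δ^K)/(1−δ) ≥ (30−11)/(11−6) = 19/5.
With δ = 7/8: need 1 − δ^K ≥ 19/5·(1−7/8)/(7/8), i.e. δ^K ≤ 0.4571.
Since (7/8)^5 = 0.5129 and (7/8)^6 = 0.4488, the smallest such K is 6.

6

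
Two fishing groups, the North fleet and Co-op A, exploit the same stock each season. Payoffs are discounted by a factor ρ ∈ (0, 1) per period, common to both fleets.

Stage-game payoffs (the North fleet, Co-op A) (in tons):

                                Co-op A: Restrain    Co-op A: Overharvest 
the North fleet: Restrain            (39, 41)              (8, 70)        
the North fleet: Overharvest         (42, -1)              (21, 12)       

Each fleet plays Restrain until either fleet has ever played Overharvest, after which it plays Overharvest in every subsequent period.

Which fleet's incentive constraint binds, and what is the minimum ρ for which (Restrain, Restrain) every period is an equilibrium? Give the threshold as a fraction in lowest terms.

Co-op A; ρ ≥ 1/2

For the North fleet: deviation gain 42−39 = 3, per-period punishment loss 39−21 = 18. IC gives ρ ≥ 3/21 = 1/7.
For Co-op A: gain 29, loss 29 per period, so ρ ≥ 29/58 = 1/2.
The tighter constraint is Co-op A's, so cooperation needs ρ ≥ 1/2.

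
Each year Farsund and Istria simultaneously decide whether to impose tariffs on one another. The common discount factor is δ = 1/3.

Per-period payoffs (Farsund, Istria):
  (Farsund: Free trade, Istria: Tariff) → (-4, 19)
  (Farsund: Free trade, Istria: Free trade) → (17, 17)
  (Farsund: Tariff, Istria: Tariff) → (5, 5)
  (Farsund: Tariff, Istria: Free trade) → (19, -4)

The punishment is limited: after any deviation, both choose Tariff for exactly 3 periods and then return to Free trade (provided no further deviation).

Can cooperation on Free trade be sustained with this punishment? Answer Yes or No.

Yes

A one-shot deviation gives 19 now, then 5 for 3 periods, then back to 17.
Gain from deviating: (19−17) today; loss: (17−5) in each of the next 3 periods.
No-deviation condition: (17−5)(δ+…+δ^3) ≥ 19−17, i.e. δ+…+δ^3 ≥ 1/6.
At δ = 1/3: δ+…+δ^3 = 0.4815 ≥ 0.1667.
So cooperation is sustainable.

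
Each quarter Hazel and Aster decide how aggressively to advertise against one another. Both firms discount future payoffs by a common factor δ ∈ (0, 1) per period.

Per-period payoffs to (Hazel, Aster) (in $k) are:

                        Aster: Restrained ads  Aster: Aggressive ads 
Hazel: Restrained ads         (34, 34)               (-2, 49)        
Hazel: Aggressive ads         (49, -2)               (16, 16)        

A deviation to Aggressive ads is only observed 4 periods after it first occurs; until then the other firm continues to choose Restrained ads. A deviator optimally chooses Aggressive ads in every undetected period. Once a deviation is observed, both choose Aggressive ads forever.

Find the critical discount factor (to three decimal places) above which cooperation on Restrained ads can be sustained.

Deviating for the 4 undetected periods gains 49−34 = 15 per period over cooperation, then loses 34−16 = 18 per period forever once punishment starts.
Gain: 15(1 + δ + … + δ^3); loss: 18·δ^4/(1−δ).
No profitable deviation ⇔ 15(1−δ^4) ≤ 18·δ^4, i.e. δ^4 ≥ 15/(15+18) = 5/11.
Hence δ ≥ (5/11)^(1/4) ≈ 0.821.

0.821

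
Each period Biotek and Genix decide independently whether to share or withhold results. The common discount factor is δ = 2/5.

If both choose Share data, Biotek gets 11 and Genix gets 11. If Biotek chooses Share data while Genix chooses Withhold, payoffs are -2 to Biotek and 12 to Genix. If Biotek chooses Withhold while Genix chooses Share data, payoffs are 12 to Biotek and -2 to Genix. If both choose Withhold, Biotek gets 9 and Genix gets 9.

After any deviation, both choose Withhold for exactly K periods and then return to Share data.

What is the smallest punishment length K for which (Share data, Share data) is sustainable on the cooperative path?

2

Need Σ_{k=1}^{K} δ^k ≥ (12−11)/(11−9) = 0.5000 at δ = 2/5.
At K = 1 the sum is 0.4000 < 0.5000; at K = 2 it is 0.5600 ≥ 0.5000.
So the minimum punishment length is K = 2.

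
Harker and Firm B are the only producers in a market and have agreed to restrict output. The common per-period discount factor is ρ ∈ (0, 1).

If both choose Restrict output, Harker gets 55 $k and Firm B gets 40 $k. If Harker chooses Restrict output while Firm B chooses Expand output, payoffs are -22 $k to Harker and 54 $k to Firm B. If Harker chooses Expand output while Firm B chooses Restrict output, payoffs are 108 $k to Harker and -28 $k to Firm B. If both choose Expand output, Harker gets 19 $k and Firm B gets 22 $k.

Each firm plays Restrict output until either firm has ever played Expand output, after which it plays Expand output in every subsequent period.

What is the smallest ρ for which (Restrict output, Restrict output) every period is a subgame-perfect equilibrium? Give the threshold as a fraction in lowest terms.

For Harker: deviation gain 108−55 = 53, per-period punishment loss 55−19 = 36. IC gives ρ ≥ 53/89.
For Firm B: gain 14, loss 18 per period, so ρ ≥ 14/32 = 7/16.
The tighter constraint is Harker's, so cooperation needs ρ ≥ 53/89.

53/89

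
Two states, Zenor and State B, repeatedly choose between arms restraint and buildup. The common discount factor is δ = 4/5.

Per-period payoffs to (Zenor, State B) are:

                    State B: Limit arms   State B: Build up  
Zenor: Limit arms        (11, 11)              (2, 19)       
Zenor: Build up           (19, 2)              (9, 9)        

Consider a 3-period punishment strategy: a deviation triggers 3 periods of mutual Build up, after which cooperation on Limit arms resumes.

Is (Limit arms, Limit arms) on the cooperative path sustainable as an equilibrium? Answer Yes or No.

No

Comparing payoff streams over the 4 periods until play realigns: cooperate → 11(1+δ+…+δ^3); deviate → 19 + 9(δ+…+δ^3).
Cooperation is sustained iff (11−9)(δ+…+δ^3) ≥ 19−11.
δ+…+δ^3 = 4/5·(1−(4/5)^3)/(1−4/5) = 1.9520, and (19−11)/(11−9) = 4.0000.
1.9520 < 4.0000, so cooperation is not sustainable.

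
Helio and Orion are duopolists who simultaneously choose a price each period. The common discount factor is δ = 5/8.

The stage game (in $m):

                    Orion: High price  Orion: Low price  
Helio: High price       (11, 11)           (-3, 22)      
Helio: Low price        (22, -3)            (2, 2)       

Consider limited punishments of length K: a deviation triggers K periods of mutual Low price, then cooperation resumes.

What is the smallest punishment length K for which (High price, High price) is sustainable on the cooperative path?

3

Need Σ_{k=1}^{K} δ^k ≥ (22−11)/(11−2) = 1.2222 at δ = 5/8.
At K = 2 the sum is 1.0156 < 1.2222; at K = 3 it is 1.2598 ≥ 1.2222.
So the minimum punishment length is K = 3.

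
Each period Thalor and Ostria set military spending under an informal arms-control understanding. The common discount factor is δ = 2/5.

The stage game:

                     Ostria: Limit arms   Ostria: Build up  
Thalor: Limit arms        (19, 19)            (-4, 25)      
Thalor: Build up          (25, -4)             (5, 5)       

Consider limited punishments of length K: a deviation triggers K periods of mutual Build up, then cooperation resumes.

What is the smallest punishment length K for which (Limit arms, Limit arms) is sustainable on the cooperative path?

No profitable deviation requires (19−5)(δ+…+δ^K) ≥ 25−19, i.e. δ+…+δ^K ≥ 3/7 ≈ 0.4286.
With δ = 2/5, the partial sums are K=1: 0.4000, K=2: 0.5600.
K = 2 is the first length at which the sum reaches 0.4286.

2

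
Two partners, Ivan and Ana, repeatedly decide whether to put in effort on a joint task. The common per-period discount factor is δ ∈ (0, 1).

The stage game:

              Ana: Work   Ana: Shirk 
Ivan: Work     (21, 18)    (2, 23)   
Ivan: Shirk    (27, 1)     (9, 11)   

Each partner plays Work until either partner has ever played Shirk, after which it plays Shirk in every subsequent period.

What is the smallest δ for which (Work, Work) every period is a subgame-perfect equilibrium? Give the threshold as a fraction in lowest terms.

For Ivan: deviation gain 27−21 = 6, per-period punishment loss 21−9 = 12. IC gives δ ≥ 6/18 = 1/3.
For Ana: gain 5, loss 7 per period, so δ ≥ 5/12.
The tighter constraint is Ana's, so cooperation needs δ ≥ 5/12.

5/12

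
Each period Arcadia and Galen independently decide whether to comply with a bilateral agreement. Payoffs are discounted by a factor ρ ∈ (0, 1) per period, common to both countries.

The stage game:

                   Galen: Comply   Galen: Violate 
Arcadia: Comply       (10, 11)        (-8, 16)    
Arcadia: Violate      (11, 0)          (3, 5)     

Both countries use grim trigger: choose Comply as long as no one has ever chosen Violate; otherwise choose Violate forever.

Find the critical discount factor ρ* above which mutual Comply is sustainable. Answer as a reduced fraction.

For Arcadia: deviation gain 11−10 = 1, per-period punishment loss 10−3 = 7. IC gives ρ ≥ 1/8.
For Galen: gain 5, loss 6 per period, so ρ ≥ 5/11.
The tighter constraint is Galen's, so cooperation needs ρ ≥ 5/11.

5/11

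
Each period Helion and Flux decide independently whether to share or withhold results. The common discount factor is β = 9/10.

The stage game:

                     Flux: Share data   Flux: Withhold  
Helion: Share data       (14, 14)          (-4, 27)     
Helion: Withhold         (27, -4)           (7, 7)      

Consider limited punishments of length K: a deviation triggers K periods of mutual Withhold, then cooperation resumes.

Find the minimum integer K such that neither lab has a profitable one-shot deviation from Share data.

3

Need Σ_{k=1}^{K} β^k ≥ (27−14)/(14−7) = 1.8571 at β = 9/10.
At K = 2 the sum is 1.7100 < 1.8571; at K = 3 it is 2.4390 ≥ 1.8571.
So the minimum punishment length is K = 3.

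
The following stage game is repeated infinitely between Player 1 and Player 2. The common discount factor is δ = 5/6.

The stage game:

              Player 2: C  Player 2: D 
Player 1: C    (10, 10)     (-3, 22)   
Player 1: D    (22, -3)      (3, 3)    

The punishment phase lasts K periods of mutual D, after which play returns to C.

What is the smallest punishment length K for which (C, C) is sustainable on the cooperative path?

3

IC: δ(1−δ^K)/(1−δ) ≥ (22−10)/(10−3) = 12/7.
With δ = 5/6: need 1 − δ^K ≥ 12/7·(1−5/6)/(5/6), i.e. δ^K ≤ 0.6571.
Since (5/6)^2 = 0.6944 and (5/6)^3 = 0.5787, the smallest such K is 3.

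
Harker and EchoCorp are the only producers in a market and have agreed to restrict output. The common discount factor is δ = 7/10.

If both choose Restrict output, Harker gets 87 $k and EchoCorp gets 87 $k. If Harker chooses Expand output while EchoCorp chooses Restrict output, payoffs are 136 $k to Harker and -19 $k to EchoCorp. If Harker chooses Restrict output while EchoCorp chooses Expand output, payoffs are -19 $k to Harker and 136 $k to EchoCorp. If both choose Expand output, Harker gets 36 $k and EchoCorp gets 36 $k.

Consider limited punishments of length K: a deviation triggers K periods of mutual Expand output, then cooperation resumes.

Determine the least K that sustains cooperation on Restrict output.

2

Need Σ_{k=1}^{K} δ^k ≥ (136−87)/(87−36) = 0.9608 at δ = 7/10.
At K = 1 the sum is 0.7000 < 0.9608; at K = 2 it is 1.1900 ≥ 0.9608.
So the minimum punishment length is K = 2.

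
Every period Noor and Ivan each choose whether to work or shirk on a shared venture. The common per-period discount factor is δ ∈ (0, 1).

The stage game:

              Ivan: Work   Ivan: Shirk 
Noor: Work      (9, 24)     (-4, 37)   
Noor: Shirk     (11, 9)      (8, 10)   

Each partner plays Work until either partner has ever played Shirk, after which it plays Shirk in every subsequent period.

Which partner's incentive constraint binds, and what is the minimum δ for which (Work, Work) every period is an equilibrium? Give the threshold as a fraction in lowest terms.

Noor's threshold: (11−9)/(11−8) = 2/3.
Ivan's threshold: (37−24)/(37−10) = 13/27.
2/3 > 13/27, so Noor binds and δ* = 2/3.

Noor; δ ≥ 2/3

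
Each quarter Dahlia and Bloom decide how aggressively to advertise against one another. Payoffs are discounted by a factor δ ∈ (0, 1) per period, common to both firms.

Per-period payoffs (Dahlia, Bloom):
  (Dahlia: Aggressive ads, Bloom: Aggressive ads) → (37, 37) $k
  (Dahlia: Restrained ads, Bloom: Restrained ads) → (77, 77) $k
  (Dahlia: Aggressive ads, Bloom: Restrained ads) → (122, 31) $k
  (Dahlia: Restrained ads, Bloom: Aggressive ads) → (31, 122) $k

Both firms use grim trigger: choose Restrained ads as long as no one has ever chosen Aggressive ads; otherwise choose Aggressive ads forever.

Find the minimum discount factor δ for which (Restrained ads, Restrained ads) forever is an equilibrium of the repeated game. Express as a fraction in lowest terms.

One-period gain from deviating is 122 − 77 = 45. The loss is 77 − 37 = 40 in every subsequent period, with present value 40·δ/(1−δ).
Deviation is unprofitable when 40·δ/(1−δ) ≥ 45, i.e. δ/(1−δ) ≥ 9/8.
Equivalently δ ≥ 45/(45+40) = 9/17.

9/17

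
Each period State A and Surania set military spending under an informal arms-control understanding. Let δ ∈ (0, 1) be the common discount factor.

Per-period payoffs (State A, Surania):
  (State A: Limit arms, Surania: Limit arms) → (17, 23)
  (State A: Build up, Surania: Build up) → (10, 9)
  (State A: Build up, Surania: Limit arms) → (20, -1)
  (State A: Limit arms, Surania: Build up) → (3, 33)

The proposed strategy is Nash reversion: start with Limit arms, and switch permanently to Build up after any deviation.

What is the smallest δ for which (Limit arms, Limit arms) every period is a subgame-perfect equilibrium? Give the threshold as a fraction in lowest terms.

For State A: deviation gain 20−17 = 3, per-period punishment loss 17−10 = 7. IC gives δ ≥ 3/10.
For Surania: gain 10, loss 14 per period, so δ ≥ 10/24 = 5/12.
The tighter constraint is Surania's, so cooperation needs δ ≥ 5/12.

5/12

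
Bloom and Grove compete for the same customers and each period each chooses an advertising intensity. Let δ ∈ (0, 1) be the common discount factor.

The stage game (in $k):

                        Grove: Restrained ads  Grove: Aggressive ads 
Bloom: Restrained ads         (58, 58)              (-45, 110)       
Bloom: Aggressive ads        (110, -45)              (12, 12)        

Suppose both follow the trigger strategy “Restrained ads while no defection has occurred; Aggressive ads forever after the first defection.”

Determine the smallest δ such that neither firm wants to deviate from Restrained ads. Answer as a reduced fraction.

One-period gain from deviating is 110 − 58 = 52. The loss is 58 − 12 = 46 in every subsequent period, with present value 46·δ/(1−δ).
Deviation is unprofitable when 46·δ/(1−δ) ≥ 52, i.e. δ/(1−δ) ≥ 26/23.
Equivalently δ ≥ 52/(52+46) = 26/49.

26/49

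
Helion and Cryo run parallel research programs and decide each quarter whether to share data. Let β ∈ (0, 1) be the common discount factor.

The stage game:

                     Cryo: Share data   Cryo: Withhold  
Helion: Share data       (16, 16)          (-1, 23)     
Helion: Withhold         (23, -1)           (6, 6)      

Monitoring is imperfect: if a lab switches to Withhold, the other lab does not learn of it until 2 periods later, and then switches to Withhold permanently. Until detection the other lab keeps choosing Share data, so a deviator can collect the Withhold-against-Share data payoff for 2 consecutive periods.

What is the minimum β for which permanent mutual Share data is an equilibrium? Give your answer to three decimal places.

The best deviation is to choose Withhold for all 2 undetected periods, earning 23 each, then 6 forever once detected.
Deviation value: 23(1−β^2)/(1−β) + 6β^2/(1−β); cooperation value: 16/(1−β).
IC: 16 ≥ 23(1−β^2) + 6β^2 = 23 − 17β^2.
So β^2 ≥ 7/17, giving β ≥ (7/17)^(1/2) ≈ 0.642.

0.642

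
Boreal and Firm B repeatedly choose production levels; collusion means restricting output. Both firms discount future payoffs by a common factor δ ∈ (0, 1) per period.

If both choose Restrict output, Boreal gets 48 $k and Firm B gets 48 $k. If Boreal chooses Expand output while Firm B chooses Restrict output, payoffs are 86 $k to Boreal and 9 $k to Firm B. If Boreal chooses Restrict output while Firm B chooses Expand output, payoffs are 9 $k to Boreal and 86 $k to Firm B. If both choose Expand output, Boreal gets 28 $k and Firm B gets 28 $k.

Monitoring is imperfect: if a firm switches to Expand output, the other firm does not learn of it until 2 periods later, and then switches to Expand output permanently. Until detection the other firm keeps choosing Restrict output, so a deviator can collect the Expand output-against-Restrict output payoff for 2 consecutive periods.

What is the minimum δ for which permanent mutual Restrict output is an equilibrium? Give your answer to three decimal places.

0.809

Deviating for the 2 undetected periods gains 86−48 = 38 per period over cooperation, then loses 48−28 = 20 per period forever once punishment starts.
Gain: 38(1 + δ + … + δ^1); loss: 20·δ^2/(1−δ).
No profitable deviation ⇔ 38(1−δ^2) ≤ 20·δ^2, i.e. δ^2 ≥ 38/(38+20) = 19/29.
Hence δ ≥ (19/29)^(1/2) ≈ 0.809.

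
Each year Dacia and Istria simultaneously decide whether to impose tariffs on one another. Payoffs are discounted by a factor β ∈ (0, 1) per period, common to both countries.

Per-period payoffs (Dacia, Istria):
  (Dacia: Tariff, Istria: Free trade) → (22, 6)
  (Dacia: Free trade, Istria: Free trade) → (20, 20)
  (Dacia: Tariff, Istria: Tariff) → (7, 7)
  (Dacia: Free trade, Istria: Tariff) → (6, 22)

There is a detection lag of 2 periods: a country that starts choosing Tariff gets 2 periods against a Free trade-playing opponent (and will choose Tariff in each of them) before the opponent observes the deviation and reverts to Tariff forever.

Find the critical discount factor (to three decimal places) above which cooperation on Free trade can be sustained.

0.365

A deviator earns 22 for 2 periods, then 7 forever; cooperating earns 20 forever. Multiplying the IC by (1−β):
20 ≥ 22(1−β^2) + 7β^2, so 15·β^2 ≥ 2 and β^2 ≥ 2/15.
β ≥ (2/15)^(1/2) ≈ 0.365.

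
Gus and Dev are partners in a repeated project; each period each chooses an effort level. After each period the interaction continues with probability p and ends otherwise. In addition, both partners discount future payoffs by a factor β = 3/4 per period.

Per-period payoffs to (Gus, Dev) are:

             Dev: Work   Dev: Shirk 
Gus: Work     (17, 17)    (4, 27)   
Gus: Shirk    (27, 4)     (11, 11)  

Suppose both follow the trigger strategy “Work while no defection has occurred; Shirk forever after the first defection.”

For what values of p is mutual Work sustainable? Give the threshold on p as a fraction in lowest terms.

Expected continuation weight on next period's payoff is β·p = 3/4·p, which plays the role of the discount factor.
Cooperation requires 3/4·p ≥ (27−17)/(27−11) = 5/8, hence p ≥ 5/6.

5/6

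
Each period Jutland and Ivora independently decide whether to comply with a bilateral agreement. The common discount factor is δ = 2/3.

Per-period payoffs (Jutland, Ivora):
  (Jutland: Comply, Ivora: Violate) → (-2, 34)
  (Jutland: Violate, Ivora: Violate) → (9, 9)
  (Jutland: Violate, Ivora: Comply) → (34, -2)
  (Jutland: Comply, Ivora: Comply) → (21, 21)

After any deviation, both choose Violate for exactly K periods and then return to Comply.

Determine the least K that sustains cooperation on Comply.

2

Need Σ_{k=1}^{K} δ^k ≥ (34−21)/(21−9) = 1.0833 at δ = 2/3.
At K = 1 the sum is 0.6667 < 1.0833; at K = 2 it is 1.1111 ≥ 1.0833.
So the minimum punishment length is K = 2.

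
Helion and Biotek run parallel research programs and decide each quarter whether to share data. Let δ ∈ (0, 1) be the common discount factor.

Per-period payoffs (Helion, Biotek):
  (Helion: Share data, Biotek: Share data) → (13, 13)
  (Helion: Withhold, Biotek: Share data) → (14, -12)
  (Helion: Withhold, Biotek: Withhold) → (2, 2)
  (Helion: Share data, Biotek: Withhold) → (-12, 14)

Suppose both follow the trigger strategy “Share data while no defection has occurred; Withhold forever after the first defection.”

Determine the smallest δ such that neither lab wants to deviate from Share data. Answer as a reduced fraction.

Under grim trigger the critical discount factor is (T−C)/(T−P) with T = 14, C = 13, P = 2.
δ* = (14−13)/(14−2) = 1/12.

1/12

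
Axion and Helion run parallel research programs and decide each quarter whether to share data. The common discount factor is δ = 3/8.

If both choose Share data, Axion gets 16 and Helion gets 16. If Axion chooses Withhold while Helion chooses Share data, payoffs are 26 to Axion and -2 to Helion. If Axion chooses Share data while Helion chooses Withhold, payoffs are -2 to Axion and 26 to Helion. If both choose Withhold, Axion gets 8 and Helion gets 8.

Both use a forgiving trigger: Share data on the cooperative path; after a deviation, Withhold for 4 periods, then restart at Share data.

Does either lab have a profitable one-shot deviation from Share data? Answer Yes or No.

Yes

Comparing payoff streams over the 5 periods until play realigns: cooperate → 16(1+δ+…+δ^4); deviate → 26 + 8(δ+…+δ^4).
Cooperation is sustained iff (16−8)(δ+…+δ^4) ≥ 26−16.
δ+…+δ^4 = 3/8·(1−(3/8)^4)/(1−3/8) = 0.5881, and (26−16)/(16−8) = 1.2500.
0.5881 < 1.2500, so cooperation is not sustainable.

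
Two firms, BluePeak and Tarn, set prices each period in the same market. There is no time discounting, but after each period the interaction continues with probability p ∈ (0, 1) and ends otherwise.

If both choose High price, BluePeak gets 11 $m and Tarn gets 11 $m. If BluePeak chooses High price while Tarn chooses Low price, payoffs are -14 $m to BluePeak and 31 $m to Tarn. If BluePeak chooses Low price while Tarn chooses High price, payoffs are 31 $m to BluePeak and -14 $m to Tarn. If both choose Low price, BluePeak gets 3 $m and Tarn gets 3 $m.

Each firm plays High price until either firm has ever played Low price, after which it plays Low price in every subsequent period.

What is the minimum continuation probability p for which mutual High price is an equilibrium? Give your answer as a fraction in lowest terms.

Expected cooperation value is 11 + p·11 + p²·11 + … = 11/(1−p); deviation gives 31 + p·3/(1−p).
11 ≥ 31(1−p) + 3p ⇒ 28p ≥ 20 ⇒ p ≥ 20/28 = 5/7.

5/7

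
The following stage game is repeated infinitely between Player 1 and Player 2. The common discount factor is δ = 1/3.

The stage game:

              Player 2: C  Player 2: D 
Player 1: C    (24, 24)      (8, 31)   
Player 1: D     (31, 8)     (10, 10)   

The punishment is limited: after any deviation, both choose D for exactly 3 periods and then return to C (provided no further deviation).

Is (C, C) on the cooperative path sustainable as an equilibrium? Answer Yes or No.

Comparing payoff streams over the 4 periods until play realigns: cooperate → 24(1+δ+…+δ^3); deviate → 31 + 10(δ+…+δ^3).
Cooperation is sustained iff (24−10)(δ+…+δ^3) ≥ 31−24.
δ+…+δ^3 = 1/3·(1−(1/3)^3)/(1−1/3) = 0.4815, and (31−24)/(24−10) = 0.5000.
0.4815 < 0.5000, so cooperation is not sustainable.

No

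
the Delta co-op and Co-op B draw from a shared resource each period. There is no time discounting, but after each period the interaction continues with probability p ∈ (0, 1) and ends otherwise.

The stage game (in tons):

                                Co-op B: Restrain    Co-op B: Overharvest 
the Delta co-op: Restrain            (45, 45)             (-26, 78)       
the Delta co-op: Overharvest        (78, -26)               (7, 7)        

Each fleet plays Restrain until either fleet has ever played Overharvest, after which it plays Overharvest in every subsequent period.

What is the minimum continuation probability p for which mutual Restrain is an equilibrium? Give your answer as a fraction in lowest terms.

With no time discounting, the continuation probability p plays the role of the discount factor.
Grim-trigger IC: 45/(1−p) ≥ 78 + 7p/(1−p) ⇒ p ≥ (78−45)/(78−7) = 33/71.

33/71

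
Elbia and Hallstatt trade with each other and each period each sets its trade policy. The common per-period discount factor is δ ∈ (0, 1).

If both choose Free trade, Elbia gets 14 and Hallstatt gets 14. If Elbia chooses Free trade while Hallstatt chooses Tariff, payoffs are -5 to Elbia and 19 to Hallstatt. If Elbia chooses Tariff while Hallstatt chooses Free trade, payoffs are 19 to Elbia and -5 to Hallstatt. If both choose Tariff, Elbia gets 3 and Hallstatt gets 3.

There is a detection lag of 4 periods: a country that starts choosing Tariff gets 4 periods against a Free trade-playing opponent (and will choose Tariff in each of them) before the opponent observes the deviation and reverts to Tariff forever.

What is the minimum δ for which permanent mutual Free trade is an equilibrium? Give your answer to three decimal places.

0.748

The best deviation is to choose Tariff for all 4 undetected periods, earning 19 each, then 3 forever once detected.
Deviation value: 19(1−δ^4)/(1−δ) + 3δ^4/(1−δ); cooperation value: 14/(1−δ).
IC: 14 ≥ 19(1−δ^4) + 3δ^4 = 19 − 16δ^4.
So δ^4 ≥ 5/16, giving δ ≥ (5/16)^(1/4) ≈ 0.748.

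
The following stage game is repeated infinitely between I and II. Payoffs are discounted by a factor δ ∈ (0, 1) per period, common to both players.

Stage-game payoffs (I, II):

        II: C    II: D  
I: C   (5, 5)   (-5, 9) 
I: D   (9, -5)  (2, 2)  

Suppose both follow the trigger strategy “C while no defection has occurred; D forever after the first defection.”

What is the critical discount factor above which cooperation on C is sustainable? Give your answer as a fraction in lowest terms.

4/7

Under grim trigger the critical discount factor is (T−C)/(T−P) with T = 9, C = 5, P = 2.
δ* = (9−5)/(9−2) = 4/7.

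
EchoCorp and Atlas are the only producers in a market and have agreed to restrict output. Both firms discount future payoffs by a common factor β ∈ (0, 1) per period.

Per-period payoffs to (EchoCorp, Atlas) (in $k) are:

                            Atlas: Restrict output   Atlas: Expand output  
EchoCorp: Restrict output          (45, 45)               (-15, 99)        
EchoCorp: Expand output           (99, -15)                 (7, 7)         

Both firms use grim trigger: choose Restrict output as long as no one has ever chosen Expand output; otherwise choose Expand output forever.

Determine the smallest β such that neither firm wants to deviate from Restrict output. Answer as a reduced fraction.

27/46

One-period gain from deviating is 99 − 45 = 54. The loss is 45 − 7 = 38 in every subsequent period, with present value 38·β/(1−β).
Deviation is unprofitable when 38·β/(1−β) ≥ 54, i.e. β/(1−β) ≥ 27/19.
Equivalently β ≥ 54/(54+38) = 27/46.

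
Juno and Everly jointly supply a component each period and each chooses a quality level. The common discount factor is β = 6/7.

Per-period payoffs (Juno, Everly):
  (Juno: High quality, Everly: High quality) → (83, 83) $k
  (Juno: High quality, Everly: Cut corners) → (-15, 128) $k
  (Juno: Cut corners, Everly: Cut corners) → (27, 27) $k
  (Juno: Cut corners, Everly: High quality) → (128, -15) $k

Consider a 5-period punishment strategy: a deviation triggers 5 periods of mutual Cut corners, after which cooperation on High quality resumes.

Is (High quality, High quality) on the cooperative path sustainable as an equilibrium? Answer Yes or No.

Comparing payoff streams over the 6 periods until play realigns: cooperate → 83(1+β+…+β^5); deviate → 128 + 27(β+…+β^5).
Cooperation is sustained iff (83−27)(β+…+β^5) ≥ 128−83.
β+…+β^5 = 6/7·(1−(6/7)^5)/(1−6/7) = 3.2240, and (128−83)/(83−27) = 0.8036.
3.2240 ≥ 0.8036, so cooperation is sustainable.

Yes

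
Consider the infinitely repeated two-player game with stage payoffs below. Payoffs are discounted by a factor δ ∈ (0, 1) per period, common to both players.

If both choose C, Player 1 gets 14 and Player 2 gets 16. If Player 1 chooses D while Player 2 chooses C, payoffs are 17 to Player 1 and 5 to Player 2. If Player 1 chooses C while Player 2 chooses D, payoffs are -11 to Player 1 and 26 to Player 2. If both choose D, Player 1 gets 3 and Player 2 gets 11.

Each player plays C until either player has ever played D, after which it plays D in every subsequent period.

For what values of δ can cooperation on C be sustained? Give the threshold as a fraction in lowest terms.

Player 1's threshold: (17−14)/(17−3) = 3/14.
Player 2's threshold: (26−16)/(26−11) = 2/3.
3/14 < 2/3, so Player 2 binds and δ* = 2/3.

2/3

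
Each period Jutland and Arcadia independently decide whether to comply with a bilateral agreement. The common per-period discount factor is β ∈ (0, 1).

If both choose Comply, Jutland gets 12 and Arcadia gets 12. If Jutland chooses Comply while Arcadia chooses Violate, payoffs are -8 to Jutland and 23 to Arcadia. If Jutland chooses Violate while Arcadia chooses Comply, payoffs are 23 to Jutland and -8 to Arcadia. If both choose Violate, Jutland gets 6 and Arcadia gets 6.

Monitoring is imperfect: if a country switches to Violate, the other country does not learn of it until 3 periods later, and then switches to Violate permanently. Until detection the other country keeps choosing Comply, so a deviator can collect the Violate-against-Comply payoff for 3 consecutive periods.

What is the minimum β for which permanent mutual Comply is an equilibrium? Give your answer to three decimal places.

0.865

Deviating for the 3 undetected periods gains 23−12 = 11 per period over cooperation, then loses 12−6 = 6 per period forever once punishment starts.
Gain: 11(1 + β + … + β^2); loss: 6·β^3/(1−β).
No profitable deviation ⇔ 11(1−β^3) ≤ 6·β^3, i.e. β^3 ≥ 11/(11+6) = 11/17.
Hence β ≥ (11/17)^(1/3) ≈ 0.865.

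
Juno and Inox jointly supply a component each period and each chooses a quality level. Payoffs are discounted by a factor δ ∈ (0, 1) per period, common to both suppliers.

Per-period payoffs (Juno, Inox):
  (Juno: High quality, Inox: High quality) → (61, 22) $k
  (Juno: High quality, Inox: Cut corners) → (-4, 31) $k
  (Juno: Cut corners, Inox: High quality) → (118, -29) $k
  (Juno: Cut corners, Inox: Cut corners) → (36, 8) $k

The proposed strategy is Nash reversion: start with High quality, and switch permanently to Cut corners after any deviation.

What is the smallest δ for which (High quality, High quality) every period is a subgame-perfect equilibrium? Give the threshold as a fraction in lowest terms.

57/82

Juno's threshold: (118−61)/(118−36) = 57/82.
Inox's threshold: (31−22)/(31−8) = 9/23.
57/82 > 9/23, so Juno binds and δ* = 57/82.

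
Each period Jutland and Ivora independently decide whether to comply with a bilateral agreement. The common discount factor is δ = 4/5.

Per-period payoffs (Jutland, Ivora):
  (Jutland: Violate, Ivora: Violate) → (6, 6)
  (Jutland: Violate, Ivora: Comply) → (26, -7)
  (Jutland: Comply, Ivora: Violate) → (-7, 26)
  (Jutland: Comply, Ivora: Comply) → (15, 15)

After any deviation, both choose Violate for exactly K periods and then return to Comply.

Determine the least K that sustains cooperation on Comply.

2

IC: δ(1−δ^K)/(1−δ) ≥ (26−15)/(15−6) = 11/9.
With δ = 4/5: need 1 − δ^K ≥ 11/9·(1−4/5)/(4/5), i.e. δ^K ≤ 0.6944.
Since (4/5)^1 = 0.8000 and (4/5)^2 = 0.6400, the smallest such K is 2.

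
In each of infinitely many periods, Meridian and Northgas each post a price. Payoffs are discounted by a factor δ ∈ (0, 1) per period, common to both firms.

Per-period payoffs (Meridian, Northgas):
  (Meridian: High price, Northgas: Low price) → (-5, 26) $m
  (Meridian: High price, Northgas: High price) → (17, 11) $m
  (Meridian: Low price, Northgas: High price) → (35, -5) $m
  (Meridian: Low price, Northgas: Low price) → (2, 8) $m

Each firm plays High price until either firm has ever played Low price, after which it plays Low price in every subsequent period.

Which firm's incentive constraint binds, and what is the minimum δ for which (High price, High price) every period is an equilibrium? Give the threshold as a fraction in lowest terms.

For Meridian: deviation gain 35−17 = 18, per-period punishment loss 17−2 = 15. IC gives δ ≥ 18/33 = 6/11.
For Northgas: gain 15, loss 3 per period, so δ ≥ 15/18 = 5/6.
The tighter constraint is Northgas's, so cooperation needs δ ≥ 5/6.

Northgas; δ ≥ 5/6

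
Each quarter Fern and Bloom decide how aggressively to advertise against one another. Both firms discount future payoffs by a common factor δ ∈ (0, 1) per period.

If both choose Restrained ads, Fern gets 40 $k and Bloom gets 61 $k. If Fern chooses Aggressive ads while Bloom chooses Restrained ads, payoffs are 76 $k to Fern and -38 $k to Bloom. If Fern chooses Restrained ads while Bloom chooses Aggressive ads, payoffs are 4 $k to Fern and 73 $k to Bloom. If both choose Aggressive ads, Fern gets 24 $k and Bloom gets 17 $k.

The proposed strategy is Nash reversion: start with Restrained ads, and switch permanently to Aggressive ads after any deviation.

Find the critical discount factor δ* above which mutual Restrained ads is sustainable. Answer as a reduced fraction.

For Fern: deviation gain 76−40 = 36, per-period punishment loss 40−24 = 16. IC gives δ ≥ 36/52 = 9/13.
For Bloom: gain 12, loss 44 per period, so δ ≥ 12/56 = 3/14.
The tighter constraint is Fern's, so cooperation needs δ ≥ 9/13.

9/13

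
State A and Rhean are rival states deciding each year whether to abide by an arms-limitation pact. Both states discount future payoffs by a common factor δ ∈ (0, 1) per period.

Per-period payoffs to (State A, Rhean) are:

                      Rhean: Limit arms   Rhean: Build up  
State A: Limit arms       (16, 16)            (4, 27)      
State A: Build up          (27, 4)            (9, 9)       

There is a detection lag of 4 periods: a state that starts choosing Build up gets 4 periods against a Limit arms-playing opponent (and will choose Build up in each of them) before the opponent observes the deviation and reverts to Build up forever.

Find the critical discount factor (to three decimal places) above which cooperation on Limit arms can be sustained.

A deviator earns 27 for 4 periods, then 9 forever; cooperating earns 16 forever. Multiplying the IC by (1−δ):
16 ≥ 27(1−δ^4) + 9δ^4, so 18·δ^4 ≥ 11 and δ^4 ≥ 11/18.
δ ≥ (11/18)^(1/4) ≈ 0.884.

0.884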